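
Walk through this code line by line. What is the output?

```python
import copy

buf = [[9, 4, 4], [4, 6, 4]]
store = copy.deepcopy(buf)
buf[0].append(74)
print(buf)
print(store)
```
[[9, 4, 4, 74], [4, 6, 4]]
[[9, 4, 4], [4, 6, 4]]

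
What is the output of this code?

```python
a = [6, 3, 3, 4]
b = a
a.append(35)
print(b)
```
[6, 3, 3, 4, 35]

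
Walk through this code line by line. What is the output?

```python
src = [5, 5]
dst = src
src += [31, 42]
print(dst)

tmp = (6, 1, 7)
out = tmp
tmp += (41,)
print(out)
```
[5, 5, 31, 42]
(6, 1, 7)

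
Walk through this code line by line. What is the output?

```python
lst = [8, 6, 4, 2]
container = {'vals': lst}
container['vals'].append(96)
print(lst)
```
[8, 6, 4, 2, 96]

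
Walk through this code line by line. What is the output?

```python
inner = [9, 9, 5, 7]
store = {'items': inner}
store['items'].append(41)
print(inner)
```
[9, 9, 5, 7, 41]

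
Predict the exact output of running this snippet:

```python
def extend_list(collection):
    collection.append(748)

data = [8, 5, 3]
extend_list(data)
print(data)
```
[8, 5, 3, 748]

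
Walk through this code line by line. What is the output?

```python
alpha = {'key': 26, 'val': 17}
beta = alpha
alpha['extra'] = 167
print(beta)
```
{'key': 26, 'val': 17, 'extra': 167}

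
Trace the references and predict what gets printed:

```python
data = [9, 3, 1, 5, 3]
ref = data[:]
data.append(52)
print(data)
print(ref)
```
[9, 3, 1, 5, 3, 52]
[9, 3, 1, 5, 3]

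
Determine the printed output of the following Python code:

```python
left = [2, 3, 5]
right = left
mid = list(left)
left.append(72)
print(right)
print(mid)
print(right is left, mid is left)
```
[2, 3, 5, 72]
[2, 3, 5]
True False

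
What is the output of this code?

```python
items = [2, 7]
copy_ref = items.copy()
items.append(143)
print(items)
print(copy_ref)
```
[2, 7, 143]
[2, 7]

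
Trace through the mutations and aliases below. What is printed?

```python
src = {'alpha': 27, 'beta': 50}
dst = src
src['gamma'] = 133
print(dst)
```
{'alpha': 27, 'beta': 50, 'gamma': 133}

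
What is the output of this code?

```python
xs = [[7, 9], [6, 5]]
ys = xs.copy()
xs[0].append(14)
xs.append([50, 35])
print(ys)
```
[[7, 9, 14], [6, 5]]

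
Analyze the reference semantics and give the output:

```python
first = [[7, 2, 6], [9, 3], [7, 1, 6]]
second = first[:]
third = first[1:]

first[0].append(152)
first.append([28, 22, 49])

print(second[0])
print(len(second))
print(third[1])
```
[7, 2, 6, 152]
3
[7, 1, 6]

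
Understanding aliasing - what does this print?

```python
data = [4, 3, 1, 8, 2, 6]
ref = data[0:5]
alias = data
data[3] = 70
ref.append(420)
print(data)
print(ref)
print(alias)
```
[4, 3, 1, 70, 2, 6]
[4, 3, 1, 8, 2, 420]
[4, 3, 1, 70, 2, 6]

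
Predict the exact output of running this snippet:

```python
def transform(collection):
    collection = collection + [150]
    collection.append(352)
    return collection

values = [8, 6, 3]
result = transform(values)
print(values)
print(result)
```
[8, 6, 3]
[8, 6, 3, 150, 352]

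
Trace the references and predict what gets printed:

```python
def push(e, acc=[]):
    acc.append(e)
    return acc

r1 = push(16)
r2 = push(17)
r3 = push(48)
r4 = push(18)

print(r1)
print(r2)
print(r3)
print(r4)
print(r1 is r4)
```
[16, 17, 48, 18]
[16, 17, 48, 18]
[16, 17, 48, 18]
[16, 17, 48, 18]
True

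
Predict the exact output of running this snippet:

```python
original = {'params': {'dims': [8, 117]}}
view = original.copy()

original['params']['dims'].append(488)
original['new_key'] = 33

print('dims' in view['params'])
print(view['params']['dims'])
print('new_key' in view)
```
True
[8, 117, 488]
False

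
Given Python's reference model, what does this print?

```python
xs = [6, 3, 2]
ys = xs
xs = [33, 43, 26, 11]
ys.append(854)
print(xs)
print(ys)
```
[33, 43, 26, 11]
[6, 3, 2, 854]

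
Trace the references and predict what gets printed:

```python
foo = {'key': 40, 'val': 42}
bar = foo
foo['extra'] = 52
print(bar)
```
{'key': 40, 'val': 42, 'extra': 52}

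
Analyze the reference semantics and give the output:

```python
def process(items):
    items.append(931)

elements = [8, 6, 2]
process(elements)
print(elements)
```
[8, 6, 2, 931]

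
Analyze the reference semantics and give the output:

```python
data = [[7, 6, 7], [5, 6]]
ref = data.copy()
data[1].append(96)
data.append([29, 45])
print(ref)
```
[[7, 6, 7], [5, 6, 96]]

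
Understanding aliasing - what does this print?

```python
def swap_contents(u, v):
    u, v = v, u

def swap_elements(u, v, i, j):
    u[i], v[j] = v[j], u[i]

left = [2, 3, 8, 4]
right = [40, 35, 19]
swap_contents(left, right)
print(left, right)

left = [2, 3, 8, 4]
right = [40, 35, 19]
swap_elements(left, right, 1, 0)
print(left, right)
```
[2, 3, 8, 4] [40, 35, 19]
[2, 40, 8, 4] [3, 35, 19]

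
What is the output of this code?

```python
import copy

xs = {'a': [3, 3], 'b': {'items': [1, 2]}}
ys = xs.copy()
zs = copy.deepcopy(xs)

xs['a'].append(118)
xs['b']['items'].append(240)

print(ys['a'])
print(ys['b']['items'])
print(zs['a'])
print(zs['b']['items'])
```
[3, 3, 118]
[1, 2, 240]
[3, 3]
[1, 2]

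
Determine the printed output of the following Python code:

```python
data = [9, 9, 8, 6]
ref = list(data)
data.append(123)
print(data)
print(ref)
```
[9, 9, 8, 6, 123]
[9, 9, 8, 6]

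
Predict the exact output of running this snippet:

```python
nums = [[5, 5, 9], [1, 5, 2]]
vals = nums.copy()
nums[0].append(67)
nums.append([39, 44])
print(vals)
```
[[5, 5, 9, 67], [1, 5, 2]]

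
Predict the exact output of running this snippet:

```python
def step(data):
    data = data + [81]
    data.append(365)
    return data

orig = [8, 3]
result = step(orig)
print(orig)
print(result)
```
[8, 3]
[8, 3, 81, 365]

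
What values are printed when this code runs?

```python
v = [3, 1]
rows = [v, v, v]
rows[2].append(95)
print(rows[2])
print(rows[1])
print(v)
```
[3, 1, 95]
[3, 1, 95]
[3, 1, 95]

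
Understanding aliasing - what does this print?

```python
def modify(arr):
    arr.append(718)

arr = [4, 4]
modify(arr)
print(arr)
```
[4, 4, 718]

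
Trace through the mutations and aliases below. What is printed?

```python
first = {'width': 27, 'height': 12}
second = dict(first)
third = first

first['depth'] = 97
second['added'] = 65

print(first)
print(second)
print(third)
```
{'width': 27, 'height': 12, 'depth': 97}
{'width': 27, 'height': 12, 'added': 65}
{'width': 27, 'height': 12, 'depth': 97}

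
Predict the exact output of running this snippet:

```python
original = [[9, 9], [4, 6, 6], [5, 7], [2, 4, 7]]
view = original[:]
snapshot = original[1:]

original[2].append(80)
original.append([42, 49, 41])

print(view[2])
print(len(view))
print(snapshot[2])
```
[5, 7, 80]
4
[2, 4, 7]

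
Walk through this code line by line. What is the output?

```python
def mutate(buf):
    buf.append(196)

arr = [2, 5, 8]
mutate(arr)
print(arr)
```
[2, 5, 8, 196]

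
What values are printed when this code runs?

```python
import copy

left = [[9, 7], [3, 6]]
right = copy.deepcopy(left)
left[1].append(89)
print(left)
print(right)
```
[[9, 7], [3, 6, 89]]
[[9, 7], [3, 6]]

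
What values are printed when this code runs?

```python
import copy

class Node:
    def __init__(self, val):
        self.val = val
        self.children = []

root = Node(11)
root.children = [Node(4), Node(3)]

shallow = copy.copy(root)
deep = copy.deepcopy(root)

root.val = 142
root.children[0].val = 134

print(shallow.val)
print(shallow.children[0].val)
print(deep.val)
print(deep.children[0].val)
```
11
134
11
4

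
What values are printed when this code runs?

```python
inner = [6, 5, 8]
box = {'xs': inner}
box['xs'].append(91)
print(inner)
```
[6, 5, 8, 91]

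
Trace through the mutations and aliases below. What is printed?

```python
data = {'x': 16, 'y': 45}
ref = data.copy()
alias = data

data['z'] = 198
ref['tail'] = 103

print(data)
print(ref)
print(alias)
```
{'x': 16, 'y': 45, 'z': 198}
{'x': 16, 'y': 45, 'tail': 103}
{'x': 16, 'y': 45, 'z': 198}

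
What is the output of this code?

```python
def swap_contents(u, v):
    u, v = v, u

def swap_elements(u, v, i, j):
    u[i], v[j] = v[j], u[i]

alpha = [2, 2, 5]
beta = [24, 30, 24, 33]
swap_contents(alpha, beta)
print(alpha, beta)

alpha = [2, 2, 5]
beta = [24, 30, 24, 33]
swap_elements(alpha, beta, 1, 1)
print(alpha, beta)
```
[2, 2, 5] [24, 30, 24, 33]
[2, 30, 5] [24, 2, 24, 33]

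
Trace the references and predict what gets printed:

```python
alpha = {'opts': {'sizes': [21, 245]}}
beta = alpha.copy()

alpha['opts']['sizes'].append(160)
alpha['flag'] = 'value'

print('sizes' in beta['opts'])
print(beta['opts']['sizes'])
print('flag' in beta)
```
True
[21, 245, 160]
False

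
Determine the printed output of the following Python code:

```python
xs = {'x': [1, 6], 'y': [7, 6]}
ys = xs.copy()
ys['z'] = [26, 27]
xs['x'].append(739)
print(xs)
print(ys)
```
{'x': [1, 6, 739], 'y': [7, 6]}
{'x': [1, 6, 739], 'y': [7, 6], 'z': [26, 27]}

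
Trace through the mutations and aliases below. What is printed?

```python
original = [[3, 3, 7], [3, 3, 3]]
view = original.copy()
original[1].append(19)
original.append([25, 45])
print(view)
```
[[3, 3, 7], [3, 3, 3, 19]]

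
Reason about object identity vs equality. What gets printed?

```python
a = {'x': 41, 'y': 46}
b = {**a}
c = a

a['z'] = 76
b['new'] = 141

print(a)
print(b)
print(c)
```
{'x': 41, 'y': 46, 'z': 76}
{'x': 41, 'y': 46, 'new': 141}
{'x': 41, 'y': 46, 'z': 76}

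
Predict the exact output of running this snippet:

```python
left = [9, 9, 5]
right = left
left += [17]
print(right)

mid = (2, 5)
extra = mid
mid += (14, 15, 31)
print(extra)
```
[9, 9, 5, 17]
(2, 5)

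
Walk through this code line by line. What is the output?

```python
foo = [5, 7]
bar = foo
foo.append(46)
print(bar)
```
[5, 7, 46]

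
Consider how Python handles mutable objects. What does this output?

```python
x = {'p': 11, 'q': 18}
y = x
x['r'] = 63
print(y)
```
{'p': 11, 'q': 18, 'r': 63}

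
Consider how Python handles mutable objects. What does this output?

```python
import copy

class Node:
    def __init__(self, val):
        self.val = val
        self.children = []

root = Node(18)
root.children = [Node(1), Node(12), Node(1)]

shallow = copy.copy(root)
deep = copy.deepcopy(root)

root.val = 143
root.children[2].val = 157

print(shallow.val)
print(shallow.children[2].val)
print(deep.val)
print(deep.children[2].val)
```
18
157
18
1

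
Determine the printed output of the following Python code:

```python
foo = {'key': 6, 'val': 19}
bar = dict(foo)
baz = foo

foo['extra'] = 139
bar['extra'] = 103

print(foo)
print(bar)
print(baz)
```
{'key': 6, 'val': 19, 'extra': 139}
{'key': 6, 'val': 19, 'extra': 103}
{'key': 6, 'val': 19, 'extra': 139}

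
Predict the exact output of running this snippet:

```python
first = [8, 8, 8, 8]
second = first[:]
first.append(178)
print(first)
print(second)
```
[8, 8, 8, 8, 178]
[8, 8, 8, 8]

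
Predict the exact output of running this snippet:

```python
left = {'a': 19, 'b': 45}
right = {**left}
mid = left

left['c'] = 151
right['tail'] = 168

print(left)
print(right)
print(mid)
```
{'a': 19, 'b': 45, 'c': 151}
{'a': 19, 'b': 45, 'tail': 168}
{'a': 19, 'b': 45, 'c': 151}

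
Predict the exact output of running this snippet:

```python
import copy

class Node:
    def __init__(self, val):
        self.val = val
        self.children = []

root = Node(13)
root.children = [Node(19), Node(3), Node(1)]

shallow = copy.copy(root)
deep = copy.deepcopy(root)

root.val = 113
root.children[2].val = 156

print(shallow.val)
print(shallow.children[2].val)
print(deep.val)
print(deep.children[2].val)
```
13
156
13
1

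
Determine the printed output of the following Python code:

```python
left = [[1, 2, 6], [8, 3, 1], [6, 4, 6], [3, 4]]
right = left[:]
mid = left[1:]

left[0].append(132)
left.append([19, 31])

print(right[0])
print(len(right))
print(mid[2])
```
[1, 2, 6, 132]
4
[3, 4]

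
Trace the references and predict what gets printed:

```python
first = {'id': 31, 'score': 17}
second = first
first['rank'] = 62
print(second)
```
{'id': 31, 'score': 17, 'rank': 62}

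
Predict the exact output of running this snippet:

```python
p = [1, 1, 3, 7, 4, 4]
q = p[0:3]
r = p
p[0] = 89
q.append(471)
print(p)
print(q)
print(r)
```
[89, 1, 3, 7, 4, 4]
[1, 1, 3, 471]
[89, 1, 3, 7, 4, 4]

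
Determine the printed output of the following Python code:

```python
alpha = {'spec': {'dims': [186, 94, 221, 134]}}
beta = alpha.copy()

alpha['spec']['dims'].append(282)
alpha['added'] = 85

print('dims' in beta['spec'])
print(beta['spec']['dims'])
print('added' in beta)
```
True
[186, 94, 221, 134, 282]
False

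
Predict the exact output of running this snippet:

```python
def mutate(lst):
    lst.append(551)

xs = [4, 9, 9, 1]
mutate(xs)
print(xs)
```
[4, 9, 9, 1, 551]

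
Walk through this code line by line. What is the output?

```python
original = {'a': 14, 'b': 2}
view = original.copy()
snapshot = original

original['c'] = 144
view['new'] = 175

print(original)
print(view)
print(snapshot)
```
{'a': 14, 'b': 2, 'c': 144}
{'a': 14, 'b': 2, 'new': 175}
{'a': 14, 'b': 2, 'c': 144}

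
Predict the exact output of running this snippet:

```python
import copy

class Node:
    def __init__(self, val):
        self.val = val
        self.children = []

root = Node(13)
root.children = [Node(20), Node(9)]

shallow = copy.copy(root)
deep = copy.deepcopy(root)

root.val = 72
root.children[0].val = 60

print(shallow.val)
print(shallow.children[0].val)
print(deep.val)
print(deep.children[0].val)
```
13
60
13
20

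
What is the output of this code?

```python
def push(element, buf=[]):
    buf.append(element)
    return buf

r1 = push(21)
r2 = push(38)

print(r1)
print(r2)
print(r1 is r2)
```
[21, 38]
[21, 38]
True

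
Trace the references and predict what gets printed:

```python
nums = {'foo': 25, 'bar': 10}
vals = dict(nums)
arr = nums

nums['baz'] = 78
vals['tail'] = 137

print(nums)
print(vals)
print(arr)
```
{'foo': 25, 'bar': 10, 'baz': 78}
{'foo': 25, 'bar': 10, 'tail': 137}
{'foo': 25, 'bar': 10, 'baz': 78}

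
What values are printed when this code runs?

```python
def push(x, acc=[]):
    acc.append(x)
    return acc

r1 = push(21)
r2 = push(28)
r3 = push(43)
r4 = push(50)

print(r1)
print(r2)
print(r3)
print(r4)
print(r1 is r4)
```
[21, 28, 43, 50]
[21, 28, 43, 50]
[21, 28, 43, 50]
[21, 28, 43, 50]
True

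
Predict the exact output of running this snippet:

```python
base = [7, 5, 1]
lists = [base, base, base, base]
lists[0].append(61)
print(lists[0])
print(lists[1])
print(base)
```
[7, 5, 1, 61]
[7, 5, 1, 61]
[7, 5, 1, 61]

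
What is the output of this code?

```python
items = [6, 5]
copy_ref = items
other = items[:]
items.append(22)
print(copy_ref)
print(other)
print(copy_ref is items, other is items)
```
[6, 5, 22]
[6, 5]
True False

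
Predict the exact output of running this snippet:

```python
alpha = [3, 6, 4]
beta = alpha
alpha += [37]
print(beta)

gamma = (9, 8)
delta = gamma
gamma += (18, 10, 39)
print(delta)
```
[3, 6, 4, 37]
(9, 8)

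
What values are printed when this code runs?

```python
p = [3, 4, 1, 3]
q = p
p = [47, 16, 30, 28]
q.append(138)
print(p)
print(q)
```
[47, 16, 30, 28]
[3, 4, 1, 3, 138]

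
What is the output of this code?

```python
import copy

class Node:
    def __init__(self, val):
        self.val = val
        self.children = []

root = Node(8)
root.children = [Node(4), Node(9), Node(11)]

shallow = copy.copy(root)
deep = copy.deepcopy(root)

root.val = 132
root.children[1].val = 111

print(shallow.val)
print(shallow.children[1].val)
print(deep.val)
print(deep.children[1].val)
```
8
111
8
9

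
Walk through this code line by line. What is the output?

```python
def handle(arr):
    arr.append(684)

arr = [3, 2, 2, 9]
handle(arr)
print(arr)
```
[3, 2, 2, 9, 684]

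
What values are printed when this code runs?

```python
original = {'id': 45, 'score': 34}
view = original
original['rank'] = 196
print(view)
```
{'id': 45, 'score': 34, 'rank': 196}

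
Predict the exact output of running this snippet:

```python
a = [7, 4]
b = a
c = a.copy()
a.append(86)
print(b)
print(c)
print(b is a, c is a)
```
[7, 4, 86]
[7, 4]
True False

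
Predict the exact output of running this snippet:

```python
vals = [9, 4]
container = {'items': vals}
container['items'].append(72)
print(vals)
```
[9, 4, 72]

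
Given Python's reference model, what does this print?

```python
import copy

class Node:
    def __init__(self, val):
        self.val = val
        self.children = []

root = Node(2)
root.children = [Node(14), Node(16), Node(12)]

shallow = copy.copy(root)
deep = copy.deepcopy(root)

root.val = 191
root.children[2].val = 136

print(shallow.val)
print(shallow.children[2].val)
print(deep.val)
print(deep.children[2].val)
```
2
136
2
12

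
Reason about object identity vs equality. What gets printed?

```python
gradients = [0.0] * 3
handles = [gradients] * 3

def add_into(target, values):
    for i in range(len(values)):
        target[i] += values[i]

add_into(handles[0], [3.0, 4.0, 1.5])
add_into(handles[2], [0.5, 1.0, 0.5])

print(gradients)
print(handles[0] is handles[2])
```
[3.5, 5.0, 2.0]
True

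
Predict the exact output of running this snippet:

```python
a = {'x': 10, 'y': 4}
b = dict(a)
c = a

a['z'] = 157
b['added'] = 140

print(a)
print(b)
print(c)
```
{'x': 10, 'y': 4, 'z': 157}
{'x': 10, 'y': 4, 'added': 140}
{'x': 10, 'y': 4, 'z': 157}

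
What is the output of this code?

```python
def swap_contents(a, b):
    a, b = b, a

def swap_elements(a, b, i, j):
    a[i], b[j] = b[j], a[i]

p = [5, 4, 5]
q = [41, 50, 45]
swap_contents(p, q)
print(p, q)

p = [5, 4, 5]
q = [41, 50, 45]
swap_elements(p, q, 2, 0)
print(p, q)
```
[5, 4, 5] [41, 50, 45]
[5, 4, 41] [5, 50, 45]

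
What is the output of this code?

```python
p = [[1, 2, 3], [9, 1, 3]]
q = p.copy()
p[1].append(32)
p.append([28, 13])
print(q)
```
[[1, 2, 3], [9, 1, 3, 32]]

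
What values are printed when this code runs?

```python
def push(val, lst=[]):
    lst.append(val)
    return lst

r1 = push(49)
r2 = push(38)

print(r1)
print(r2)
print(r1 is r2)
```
[49, 38]
[49, 38]
True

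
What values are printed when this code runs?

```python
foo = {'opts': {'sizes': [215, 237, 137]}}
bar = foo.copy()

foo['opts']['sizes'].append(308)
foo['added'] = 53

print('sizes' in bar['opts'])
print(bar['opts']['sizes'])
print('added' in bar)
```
True
[215, 237, 137, 308]
False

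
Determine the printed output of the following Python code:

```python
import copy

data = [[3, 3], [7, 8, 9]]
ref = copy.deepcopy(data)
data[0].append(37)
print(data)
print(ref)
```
[[3, 3, 37], [7, 8, 9]]
[[3, 3], [7, 8, 9]]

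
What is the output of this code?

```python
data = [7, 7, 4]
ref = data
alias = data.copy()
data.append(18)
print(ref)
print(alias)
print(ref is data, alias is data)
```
[7, 7, 4, 18]
[7, 7, 4]
True False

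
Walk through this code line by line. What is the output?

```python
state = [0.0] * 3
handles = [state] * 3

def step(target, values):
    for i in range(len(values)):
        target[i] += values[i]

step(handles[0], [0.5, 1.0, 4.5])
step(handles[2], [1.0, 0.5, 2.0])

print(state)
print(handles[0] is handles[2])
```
[1.5, 1.5, 6.5]
True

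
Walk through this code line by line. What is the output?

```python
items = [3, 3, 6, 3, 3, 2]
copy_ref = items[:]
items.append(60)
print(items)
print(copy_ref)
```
[3, 3, 6, 3, 3, 2, 60]
[3, 3, 6, 3, 3, 2]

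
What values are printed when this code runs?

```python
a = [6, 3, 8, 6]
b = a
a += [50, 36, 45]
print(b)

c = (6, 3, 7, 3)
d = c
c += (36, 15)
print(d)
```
[6, 3, 8, 6, 50, 36, 45]
(6, 3, 7, 3)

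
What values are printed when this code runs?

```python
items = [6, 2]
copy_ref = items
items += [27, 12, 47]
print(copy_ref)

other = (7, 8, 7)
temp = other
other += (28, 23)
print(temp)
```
[6, 2, 27, 12, 47]
(7, 8, 7)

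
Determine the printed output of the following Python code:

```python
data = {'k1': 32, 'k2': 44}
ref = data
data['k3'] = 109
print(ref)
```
{'k1': 32, 'k2': 44, 'k3': 109}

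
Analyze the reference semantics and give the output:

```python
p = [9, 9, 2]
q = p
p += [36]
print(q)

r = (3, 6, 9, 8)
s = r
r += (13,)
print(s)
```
[9, 9, 2, 36]
(3, 6, 9, 8)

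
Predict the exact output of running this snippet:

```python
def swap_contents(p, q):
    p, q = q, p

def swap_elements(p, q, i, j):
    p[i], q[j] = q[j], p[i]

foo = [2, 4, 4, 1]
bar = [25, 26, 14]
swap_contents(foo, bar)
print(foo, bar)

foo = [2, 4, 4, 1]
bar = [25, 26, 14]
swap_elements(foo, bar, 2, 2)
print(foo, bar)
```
[2, 4, 4, 1] [25, 26, 14]
[2, 4, 14, 1] [25, 26, 4]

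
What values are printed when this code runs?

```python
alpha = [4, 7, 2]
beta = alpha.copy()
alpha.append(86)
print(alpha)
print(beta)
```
[4, 7, 2, 86]
[4, 7, 2]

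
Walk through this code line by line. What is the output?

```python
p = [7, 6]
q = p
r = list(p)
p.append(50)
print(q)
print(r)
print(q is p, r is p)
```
[7, 6, 50]
[7, 6]
True False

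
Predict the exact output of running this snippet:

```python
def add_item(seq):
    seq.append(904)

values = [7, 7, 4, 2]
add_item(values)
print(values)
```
[7, 7, 4, 2, 904]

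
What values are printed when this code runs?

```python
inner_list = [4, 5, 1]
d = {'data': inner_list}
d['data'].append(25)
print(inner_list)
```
[4, 5, 1, 25]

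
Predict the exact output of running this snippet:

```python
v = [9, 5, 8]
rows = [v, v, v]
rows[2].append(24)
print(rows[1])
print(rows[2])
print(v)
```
[9, 5, 8, 24]
[9, 5, 8, 24]
[9, 5, 8, 24]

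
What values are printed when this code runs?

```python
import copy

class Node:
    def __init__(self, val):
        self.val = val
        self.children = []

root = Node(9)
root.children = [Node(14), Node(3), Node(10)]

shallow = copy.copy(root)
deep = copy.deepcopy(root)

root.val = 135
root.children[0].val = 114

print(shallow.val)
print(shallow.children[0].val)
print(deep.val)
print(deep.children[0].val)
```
9
114
9
14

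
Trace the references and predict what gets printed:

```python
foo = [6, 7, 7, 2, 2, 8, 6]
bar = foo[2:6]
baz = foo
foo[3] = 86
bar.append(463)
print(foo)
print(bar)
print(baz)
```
[6, 7, 7, 86, 2, 8, 6]
[7, 2, 2, 8, 463]
[6, 7, 7, 86, 2, 8, 6]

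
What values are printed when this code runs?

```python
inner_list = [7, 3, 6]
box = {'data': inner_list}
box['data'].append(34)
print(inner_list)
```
[7, 3, 6, 34]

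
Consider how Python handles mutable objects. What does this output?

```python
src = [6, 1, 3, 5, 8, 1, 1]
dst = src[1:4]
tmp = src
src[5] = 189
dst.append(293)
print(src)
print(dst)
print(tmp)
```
[6, 1, 3, 5, 8, 189, 1]
[1, 3, 5, 293]
[6, 1, 3, 5, 8, 189, 1]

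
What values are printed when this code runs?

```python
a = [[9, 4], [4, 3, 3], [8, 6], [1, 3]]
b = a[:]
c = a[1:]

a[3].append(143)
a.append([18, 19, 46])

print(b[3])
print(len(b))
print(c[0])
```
[1, 3, 143]
4
[4, 3, 3]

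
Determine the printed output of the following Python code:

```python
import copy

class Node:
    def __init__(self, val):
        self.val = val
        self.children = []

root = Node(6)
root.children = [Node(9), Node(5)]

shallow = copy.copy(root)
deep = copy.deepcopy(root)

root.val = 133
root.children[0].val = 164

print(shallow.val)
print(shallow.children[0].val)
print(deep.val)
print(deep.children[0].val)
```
6
164
6
9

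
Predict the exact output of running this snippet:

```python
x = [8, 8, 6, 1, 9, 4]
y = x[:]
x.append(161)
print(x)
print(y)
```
[8, 8, 6, 1, 9, 4, 161]
[8, 8, 6, 1, 9, 4]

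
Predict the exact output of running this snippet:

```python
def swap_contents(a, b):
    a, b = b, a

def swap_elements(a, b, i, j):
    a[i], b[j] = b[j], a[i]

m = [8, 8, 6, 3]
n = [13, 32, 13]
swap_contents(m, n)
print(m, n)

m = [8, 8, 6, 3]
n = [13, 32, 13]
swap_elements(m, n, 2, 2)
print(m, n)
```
[8, 8, 6, 3] [13, 32, 13]
[8, 8, 13, 3] [13, 32, 6]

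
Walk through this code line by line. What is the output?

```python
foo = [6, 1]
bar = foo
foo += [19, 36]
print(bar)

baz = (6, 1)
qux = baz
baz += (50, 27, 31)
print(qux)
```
[6, 1, 19, 36]
(6, 1)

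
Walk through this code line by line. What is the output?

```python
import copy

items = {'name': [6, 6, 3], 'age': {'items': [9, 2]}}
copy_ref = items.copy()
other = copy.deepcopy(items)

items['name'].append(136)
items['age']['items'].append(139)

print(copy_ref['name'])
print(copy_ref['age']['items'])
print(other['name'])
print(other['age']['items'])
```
[6, 6, 3, 136]
[9, 2, 139]
[6, 6, 3]
[9, 2]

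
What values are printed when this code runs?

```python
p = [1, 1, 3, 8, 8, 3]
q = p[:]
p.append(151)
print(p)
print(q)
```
[1, 1, 3, 8, 8, 3, 151]
[1, 1, 3, 8, 8, 3]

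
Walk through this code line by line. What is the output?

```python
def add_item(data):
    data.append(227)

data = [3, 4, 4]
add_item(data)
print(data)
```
[3, 4, 4, 227]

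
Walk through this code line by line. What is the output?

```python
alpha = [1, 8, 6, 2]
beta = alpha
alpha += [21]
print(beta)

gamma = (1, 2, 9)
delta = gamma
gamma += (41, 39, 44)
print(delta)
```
[1, 8, 6, 2, 21]
(1, 2, 9)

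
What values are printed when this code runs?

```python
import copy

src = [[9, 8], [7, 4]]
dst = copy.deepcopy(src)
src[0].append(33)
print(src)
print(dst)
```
[[9, 8, 33], [7, 4]]
[[9, 8], [7, 4]]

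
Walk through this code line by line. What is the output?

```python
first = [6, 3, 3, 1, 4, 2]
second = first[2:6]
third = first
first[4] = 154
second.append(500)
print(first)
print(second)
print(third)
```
[6, 3, 3, 1, 154, 2]
[3, 1, 4, 2, 500]
[6, 3, 3, 1, 154, 2]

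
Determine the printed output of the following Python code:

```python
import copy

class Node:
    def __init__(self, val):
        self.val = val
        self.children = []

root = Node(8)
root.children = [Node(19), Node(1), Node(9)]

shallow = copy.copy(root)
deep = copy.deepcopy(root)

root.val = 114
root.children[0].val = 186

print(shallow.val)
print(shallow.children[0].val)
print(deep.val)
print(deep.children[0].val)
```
8
186
8
19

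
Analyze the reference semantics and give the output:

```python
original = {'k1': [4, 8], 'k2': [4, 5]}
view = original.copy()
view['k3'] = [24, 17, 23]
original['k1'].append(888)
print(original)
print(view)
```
{'k1': [4, 8, 888], 'k2': [4, 5]}
{'k1': [4, 8, 888], 'k2': [4, 5], 'k3': [24, 17, 23]}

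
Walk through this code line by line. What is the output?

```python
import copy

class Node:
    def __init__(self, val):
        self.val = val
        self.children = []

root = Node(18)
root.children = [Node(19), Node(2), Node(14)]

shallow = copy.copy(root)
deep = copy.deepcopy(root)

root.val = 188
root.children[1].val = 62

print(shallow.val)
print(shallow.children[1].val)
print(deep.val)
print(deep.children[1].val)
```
18
62
18
2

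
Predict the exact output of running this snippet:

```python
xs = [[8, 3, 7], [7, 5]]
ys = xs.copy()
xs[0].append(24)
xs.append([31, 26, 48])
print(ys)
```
[[8, 3, 7, 24], [7, 5]]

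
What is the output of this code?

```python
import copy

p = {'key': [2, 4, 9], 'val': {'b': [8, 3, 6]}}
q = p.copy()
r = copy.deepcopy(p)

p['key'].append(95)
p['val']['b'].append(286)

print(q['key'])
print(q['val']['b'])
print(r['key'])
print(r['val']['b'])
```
[2, 4, 9, 95]
[8, 3, 6, 286]
[2, 4, 9]
[8, 3, 6]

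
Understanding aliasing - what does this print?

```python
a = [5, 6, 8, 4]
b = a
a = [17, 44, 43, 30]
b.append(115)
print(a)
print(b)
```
[17, 44, 43, 30]
[5, 6, 8, 4, 115]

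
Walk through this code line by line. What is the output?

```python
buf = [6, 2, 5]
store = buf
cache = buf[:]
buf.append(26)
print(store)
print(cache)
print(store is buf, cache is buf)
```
[6, 2, 5, 26]
[6, 2, 5]
True False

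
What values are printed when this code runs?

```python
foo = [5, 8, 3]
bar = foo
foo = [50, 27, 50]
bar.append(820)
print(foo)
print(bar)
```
[50, 27, 50]
[5, 8, 3, 820]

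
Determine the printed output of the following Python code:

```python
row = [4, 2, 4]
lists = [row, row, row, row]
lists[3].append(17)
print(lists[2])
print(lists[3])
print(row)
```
[4, 2, 4, 17]
[4, 2, 4, 17]
[4, 2, 4, 17]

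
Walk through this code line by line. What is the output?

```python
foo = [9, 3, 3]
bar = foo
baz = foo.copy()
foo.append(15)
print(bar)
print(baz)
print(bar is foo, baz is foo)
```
[9, 3, 3, 15]
[9, 3, 3]
True False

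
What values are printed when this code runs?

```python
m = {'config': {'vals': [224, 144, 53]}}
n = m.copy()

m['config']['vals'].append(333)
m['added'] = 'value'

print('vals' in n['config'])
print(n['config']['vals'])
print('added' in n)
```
True
[224, 144, 53, 333]
False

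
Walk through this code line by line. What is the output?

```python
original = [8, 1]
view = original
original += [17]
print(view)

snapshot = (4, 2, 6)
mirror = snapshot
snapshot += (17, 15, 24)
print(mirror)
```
[8, 1, 17]
(4, 2, 6)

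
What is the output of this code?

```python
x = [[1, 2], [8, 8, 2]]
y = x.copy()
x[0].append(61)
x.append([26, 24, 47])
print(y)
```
[[1, 2, 61], [8, 8, 2]]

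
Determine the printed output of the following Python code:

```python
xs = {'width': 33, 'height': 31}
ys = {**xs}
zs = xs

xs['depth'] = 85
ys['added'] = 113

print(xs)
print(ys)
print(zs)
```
{'width': 33, 'height': 31, 'depth': 85}
{'width': 33, 'height': 31, 'added': 113}
{'width': 33, 'height': 31, 'depth': 85}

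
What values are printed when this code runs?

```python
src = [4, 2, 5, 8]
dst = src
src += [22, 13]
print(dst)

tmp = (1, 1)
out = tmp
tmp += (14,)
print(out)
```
[4, 2, 5, 8, 22, 13]
(1, 1)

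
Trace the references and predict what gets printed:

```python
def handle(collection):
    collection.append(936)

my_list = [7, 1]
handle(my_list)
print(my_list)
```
[7, 1, 936]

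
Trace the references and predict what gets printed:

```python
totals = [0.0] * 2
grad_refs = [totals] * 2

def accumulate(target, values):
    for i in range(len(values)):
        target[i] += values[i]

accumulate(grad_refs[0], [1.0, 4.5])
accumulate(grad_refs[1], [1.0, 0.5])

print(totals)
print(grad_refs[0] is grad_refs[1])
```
[2.0, 5.0]
True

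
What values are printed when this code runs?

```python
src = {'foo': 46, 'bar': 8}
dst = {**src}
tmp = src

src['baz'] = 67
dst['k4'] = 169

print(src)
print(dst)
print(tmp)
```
{'foo': 46, 'bar': 8, 'baz': 67}
{'foo': 46, 'bar': 8, 'k4': 169}
{'foo': 46, 'bar': 8, 'baz': 67}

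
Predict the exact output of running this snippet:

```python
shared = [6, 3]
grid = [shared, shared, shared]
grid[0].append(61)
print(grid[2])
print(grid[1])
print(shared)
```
[6, 3, 61]
[6, 3, 61]
[6, 3, 61]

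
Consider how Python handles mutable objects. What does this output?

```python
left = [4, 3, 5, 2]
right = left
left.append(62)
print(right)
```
[4, 3, 5, 2, 62]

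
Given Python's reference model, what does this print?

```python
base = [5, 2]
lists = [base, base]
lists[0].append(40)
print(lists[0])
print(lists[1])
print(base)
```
[5, 2, 40]
[5, 2, 40]
[5, 2, 40]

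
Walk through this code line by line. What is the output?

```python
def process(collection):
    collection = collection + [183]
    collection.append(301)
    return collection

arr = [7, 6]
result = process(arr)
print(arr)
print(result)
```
[7, 6]
[7, 6, 183, 301]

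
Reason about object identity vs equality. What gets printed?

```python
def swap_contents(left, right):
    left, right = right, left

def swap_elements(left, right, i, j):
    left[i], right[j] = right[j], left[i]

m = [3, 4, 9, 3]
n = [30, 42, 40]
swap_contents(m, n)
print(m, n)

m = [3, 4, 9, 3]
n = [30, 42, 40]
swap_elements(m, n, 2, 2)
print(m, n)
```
[3, 4, 9, 3] [30, 42, 40]
[3, 4, 40, 3] [30, 42, 9]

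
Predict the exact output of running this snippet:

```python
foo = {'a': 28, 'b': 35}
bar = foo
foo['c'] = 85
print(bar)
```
{'a': 28, 'b': 35, 'c': 85}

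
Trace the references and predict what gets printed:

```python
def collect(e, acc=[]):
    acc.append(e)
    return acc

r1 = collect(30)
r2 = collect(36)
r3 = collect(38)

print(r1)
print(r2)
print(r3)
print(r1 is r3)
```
[30, 36, 38]
[30, 36, 38]
[30, 36, 38]
True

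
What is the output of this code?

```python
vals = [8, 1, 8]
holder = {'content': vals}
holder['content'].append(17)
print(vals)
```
[8, 1, 8, 17]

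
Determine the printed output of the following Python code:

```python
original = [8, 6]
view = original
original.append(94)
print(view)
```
[8, 6, 94]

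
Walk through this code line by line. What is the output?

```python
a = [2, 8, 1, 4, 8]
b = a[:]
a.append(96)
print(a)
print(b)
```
[2, 8, 1, 4, 8, 96]
[2, 8, 1, 4, 8]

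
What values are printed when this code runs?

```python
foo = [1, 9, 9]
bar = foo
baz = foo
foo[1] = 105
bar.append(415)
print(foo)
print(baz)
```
[1, 105, 9, 415]
[1, 105, 9, 415]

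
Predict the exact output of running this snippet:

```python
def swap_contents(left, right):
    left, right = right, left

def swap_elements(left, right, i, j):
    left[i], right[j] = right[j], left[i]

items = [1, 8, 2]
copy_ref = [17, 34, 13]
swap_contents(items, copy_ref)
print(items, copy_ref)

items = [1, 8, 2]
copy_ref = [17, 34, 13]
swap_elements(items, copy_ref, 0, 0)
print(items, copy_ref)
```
[1, 8, 2] [17, 34, 13]
[17, 8, 2] [1, 34, 13]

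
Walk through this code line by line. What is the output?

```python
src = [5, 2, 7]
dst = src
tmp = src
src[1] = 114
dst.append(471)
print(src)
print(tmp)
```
[5, 114, 7, 471]
[5, 114, 7, 471]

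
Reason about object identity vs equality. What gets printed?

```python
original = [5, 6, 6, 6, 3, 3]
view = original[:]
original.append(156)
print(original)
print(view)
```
[5, 6, 6, 6, 3, 3, 156]
[5, 6, 6, 6, 3, 3]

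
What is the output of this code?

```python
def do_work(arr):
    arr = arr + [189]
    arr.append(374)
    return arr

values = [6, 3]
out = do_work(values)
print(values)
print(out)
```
[6, 3]
[6, 3, 189, 374]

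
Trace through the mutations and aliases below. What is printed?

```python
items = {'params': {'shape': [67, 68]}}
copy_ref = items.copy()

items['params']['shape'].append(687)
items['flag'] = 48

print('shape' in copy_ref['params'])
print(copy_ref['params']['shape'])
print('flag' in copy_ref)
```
True
[67, 68, 687]
False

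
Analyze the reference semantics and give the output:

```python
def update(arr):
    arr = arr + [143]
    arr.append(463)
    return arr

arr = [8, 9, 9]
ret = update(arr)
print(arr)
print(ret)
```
[8, 9, 9]
[8, 9, 9, 143, 463]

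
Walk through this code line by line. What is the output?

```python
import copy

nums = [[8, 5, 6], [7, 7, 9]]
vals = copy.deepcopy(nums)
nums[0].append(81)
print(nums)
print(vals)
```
[[8, 5, 6, 81], [7, 7, 9]]
[[8, 5, 6], [7, 7, 9]]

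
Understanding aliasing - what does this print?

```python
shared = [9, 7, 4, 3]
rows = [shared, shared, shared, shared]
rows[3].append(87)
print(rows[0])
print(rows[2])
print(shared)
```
[9, 7, 4, 3, 87]
[9, 7, 4, 3, 87]
[9, 7, 4, 3, 87]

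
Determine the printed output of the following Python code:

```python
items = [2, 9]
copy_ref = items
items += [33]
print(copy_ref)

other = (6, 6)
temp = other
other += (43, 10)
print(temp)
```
[2, 9, 33]
(6, 6)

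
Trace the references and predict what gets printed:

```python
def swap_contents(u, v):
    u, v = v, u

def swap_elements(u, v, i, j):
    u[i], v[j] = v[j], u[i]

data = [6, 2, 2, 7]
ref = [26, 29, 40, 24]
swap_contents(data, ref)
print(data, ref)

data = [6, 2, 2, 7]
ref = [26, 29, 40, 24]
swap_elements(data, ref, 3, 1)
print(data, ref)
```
[6, 2, 2, 7] [26, 29, 40, 24]
[6, 2, 2, 29] [26, 7, 40, 24]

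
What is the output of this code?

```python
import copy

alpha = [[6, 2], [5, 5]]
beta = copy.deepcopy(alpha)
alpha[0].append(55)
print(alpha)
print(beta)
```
[[6, 2, 55], [5, 5]]
[[6, 2], [5, 5]]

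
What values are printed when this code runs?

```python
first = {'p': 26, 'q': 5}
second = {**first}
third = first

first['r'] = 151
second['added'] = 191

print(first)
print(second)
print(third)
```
{'p': 26, 'q': 5, 'r': 151}
{'p': 26, 'q': 5, 'added': 191}
{'p': 26, 'q': 5, 'r': 151}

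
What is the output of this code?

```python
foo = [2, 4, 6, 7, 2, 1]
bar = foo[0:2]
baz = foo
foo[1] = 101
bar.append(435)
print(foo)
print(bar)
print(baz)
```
[2, 101, 6, 7, 2, 1]
[2, 4, 435]
[2, 101, 6, 7, 2, 1]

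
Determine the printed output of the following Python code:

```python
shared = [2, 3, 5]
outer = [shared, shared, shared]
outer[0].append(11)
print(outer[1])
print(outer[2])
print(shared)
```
[2, 3, 5, 11]
[2, 3, 5, 11]
[2, 3, 5, 11]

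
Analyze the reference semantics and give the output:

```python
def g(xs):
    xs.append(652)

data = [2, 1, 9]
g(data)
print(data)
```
[2, 1, 9, 652]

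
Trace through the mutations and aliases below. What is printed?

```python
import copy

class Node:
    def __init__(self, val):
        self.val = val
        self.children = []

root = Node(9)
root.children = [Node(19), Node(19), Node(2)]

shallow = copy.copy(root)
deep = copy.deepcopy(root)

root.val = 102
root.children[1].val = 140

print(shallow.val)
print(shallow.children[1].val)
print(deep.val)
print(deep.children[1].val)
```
9
140
9
19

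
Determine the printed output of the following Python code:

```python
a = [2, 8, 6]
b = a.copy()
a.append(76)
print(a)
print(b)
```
[2, 8, 6, 76]
[2, 8, 6]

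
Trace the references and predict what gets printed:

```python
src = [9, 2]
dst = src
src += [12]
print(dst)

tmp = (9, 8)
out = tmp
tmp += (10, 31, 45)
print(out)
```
[9, 2, 12]
(9, 8)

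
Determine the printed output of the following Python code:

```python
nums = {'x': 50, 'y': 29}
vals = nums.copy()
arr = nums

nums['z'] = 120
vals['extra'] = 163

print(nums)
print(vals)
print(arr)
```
{'x': 50, 'y': 29, 'z': 120}
{'x': 50, 'y': 29, 'extra': 163}
{'x': 50, 'y': 29, 'z': 120}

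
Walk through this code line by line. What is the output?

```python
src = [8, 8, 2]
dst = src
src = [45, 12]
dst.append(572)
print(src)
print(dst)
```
[45, 12]
[8, 8, 2, 572]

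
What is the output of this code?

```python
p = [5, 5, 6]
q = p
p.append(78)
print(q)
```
[5, 5, 6, 78]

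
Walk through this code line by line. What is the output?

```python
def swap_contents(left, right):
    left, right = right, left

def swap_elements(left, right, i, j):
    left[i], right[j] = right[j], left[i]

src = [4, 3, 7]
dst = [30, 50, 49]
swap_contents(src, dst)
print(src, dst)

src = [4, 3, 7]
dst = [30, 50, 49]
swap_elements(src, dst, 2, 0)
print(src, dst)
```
[4, 3, 7] [30, 50, 49]
[4, 3, 30] [7, 50, 49]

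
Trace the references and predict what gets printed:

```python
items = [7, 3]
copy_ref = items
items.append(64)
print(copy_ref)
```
[7, 3, 64]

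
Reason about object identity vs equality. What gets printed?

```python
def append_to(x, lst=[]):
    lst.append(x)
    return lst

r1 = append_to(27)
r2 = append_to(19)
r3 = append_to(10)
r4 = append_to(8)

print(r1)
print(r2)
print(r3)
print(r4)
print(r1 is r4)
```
[27, 19, 10, 8]
[27, 19, 10, 8]
[27, 19, 10, 8]
[27, 19, 10, 8]
True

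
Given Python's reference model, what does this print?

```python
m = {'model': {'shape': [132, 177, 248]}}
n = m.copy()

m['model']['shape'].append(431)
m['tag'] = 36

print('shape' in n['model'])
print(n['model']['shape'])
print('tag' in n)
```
True
[132, 177, 248, 431]
False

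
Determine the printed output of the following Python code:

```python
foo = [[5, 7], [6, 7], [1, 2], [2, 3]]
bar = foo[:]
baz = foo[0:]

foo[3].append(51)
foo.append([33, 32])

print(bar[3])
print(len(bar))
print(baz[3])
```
[2, 3, 51]
4
[2, 3, 51]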